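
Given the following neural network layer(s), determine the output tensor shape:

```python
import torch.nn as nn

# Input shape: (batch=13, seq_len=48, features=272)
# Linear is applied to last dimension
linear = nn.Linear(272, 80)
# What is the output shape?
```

Input: (13, 48, 272) -> Output: (13, 48, 80)

Answer: (13, 48, 80)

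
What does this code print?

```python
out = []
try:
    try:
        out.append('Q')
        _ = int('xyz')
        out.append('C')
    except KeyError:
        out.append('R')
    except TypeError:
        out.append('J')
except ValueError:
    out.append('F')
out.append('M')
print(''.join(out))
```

Execution trace: 'Q' (try body) → 'F' (outer except ValueError) → 'M' (after the try/except). Output: QFM

Answer: QFM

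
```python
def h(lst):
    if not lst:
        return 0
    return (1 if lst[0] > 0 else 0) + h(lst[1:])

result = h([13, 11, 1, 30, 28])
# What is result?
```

Count of positive elements in [13, 11, 1, 30, 28] = 5

Answer: 5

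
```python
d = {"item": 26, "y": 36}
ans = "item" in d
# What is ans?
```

Trace:
`d = {"item": 26, "y": 36}` → d = {'item': 26, 'y': 36}
`ans = "item" in d` → ans = True
So ans = True

Answer: True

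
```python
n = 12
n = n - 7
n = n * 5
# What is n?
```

Trace:
`n = 12` → n = 12
`n = n - 7` → n = 5
`n = n * 5` → n = 25
So n = 25

Answer: 25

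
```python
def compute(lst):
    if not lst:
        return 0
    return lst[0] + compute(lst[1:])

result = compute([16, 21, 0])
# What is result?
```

16 + 21 + 0 + 0 = 37

Answer: 37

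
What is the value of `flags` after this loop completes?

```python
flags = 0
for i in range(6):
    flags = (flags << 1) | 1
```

Build 6 consecutive 1-bits: 0b111111
`flags` takes the values: 0 → 1 → 3 → 7 → 15 → 31 → 63

Answer: 63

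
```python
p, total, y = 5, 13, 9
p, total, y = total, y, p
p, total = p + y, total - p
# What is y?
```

Trace:
`p, total, y = 5, 13, 9` → p = 5; total = 13; y = 9
`p, total, y = total, y, p` → p = 13; total = 9; y = 5
`p, total = p + y, total - p` → p = 18; total = -4
So y = 5

Answer: 5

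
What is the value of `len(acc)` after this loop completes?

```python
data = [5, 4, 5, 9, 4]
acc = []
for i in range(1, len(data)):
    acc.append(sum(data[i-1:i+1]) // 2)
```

Number of 2-element averages
`acc` takes the values: [] → [4] → [4, 4] → [4, 4, 7] → [4, 4, 7, 6]
So `len(acc)` = 4

Answer: 4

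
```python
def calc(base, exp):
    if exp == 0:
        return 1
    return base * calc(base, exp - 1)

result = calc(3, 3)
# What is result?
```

calc(3, 3) = 3 * 3 * 3 = 27

Answer: 27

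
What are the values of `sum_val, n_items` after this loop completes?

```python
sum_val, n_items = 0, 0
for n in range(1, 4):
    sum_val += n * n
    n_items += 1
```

Sum of squares and count
`sum_val, n_items` takes the values: (0, 0) → (1, 0) → (1, 1) → (5, 1) → (5, 2) → (14, 2) → (14, 3)

Answer: 14, 3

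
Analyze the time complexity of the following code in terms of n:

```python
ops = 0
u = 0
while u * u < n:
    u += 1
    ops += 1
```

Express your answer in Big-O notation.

Each loop level contributes: √n. Multiplying the contributions gives O(√n).

Answer: O(√n)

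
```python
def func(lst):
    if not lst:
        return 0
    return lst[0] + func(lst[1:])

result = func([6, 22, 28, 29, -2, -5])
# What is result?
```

6 + 22 + 28 + 29 + (-2) + (-5) + 0 = 78

Answer: 78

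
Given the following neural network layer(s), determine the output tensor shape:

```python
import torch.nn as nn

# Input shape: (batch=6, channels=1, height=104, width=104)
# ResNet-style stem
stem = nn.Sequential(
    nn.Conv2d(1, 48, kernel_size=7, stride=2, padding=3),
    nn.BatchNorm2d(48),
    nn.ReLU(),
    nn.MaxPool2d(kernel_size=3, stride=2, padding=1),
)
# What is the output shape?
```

Input: (6, 1, 104, 104) -> after Conv2d 7x7 stride=2: (6, 48, 52, 52) -> Output: (6, 48, 26, 26)

Answer: (6, 48, 26, 26)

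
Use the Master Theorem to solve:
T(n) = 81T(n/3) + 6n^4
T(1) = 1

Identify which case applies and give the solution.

a=81, b=3, f(n)=6n^4. log_3(81) = 4. Since c=4 = 4, Case 2 applies: T(n) = Θ(n^log_b(a) · log n) = O(n^4 log n).

Answer: O(n^4 log n) - Case 2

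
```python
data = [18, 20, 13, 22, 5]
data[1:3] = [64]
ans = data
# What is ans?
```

Trace:
`data = [18, 20, 13, 22, 5]` → data = [18, 20, 13, 22, 5]
`data[1:3] = [64]` → data = [18, 64, 22, 5]
`ans = data` → ans = [18, 64, 22, 5]
So ans = [18, 64, 22, 5]

Answer: [18, 64, 22, 5]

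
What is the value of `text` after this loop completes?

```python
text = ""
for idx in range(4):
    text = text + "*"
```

Repeat '*' 4 times
`text` takes the values: "" → "*" → "**" → "***" → "****"

Answer: "****"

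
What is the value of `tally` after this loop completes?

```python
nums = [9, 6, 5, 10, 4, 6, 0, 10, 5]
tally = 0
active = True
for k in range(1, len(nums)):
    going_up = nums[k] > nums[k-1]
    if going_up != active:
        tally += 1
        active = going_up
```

Count direction changes in [9, 6, 5, 10, 4, 6, 0, 10, 5]
`tally` takes the values: 0 → 1 → 2 → 3 → 4 → 5 → 6 → 7

Answer: 7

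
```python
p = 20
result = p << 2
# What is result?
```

Trace:
`p = 20` → p = 20
`result = p << 2` → result = 80
So result = 80

Answer: 80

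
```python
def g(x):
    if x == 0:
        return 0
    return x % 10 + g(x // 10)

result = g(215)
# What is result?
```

Sum of digits of 215: 5 + 1 + 2 = 8

Answer: 8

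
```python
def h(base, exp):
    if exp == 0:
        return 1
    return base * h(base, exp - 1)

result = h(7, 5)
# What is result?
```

h(7, 5) = 7 * 7 * 7 * 7 * 7 = 16807

Answer: 16807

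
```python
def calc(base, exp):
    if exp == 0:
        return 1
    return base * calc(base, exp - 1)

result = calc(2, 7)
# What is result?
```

calc(2, 7) = 2 * 2 * 2 * 2 * 2 * 2 * 2 = 128

Answer: 128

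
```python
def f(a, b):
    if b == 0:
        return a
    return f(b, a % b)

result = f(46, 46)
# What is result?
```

f(46, 46) -> f(46, 0) -> 46

Answer: 46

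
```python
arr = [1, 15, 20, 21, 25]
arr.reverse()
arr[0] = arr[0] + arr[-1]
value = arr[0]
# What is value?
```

Trace:
`arr = [1, 15, 20, 21, 25]` → arr = [1, 15, 20, 21, 25]
`arr.reverse()` → arr = [25, 21, 20, 15, 1]
`arr[0] = arr[0] + arr[-1]` → arr = [26, 21, 20, 15, 1]
`value = arr[0]` → value = 26
So value = 26

Answer: 26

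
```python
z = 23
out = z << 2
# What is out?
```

Trace:
`z = 23` → z = 23
`out = z << 2` → out = 92
So out = 92

Answer: 92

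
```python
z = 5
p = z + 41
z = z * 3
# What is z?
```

Trace:
`z = 5` → z = 5
`p = z + 41` → p = 46
`z = z * 3` → z = 15
So z = 15

Answer: 15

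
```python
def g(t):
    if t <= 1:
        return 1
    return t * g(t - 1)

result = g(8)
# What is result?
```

g(8) = 8 * 7 * 6 * 5 * 4 * 3 * 2 * 1 = 40320

Answer: 40320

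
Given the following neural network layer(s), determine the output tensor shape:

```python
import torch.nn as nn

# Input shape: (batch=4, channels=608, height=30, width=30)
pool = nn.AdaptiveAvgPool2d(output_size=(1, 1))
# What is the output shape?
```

Input: (4, 608, 30, 30) -> Output: (4, 608, 1, 1)

Answer: (4, 608, 1, 1)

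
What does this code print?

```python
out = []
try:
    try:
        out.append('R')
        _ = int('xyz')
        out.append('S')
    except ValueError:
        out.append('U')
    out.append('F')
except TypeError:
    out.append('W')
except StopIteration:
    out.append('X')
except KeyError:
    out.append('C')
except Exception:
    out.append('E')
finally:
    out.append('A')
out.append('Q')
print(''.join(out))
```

Execution trace: 'R' (inner try body) → 'U' (inner except ValueError) → 'F' (try body, no exception) → 'A' (finally) → 'Q' (after the try/except). Output: RUFAQ

Answer: RUFAQ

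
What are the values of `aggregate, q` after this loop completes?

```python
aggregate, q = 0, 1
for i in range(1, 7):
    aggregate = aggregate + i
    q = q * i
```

Sum and factorial of 1 to 6
`aggregate, q` takes the values: (0, 1) → (1, 1) → (3, 1) → (3, 2) → (6, 2) → (6, 6) → (10, 6) → (10, 24) → (15, 24) → (15, 120) → (21, 120) → (21, 720)

Answer: 21, 720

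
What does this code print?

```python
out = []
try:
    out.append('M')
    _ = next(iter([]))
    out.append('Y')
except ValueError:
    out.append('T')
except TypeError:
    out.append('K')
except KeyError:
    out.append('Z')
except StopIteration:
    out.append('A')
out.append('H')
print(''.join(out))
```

Execution trace: 'M' (try body) → 'A' (except StopIteration) → 'H' (after the try/except). Output: MAH

Answer: MAH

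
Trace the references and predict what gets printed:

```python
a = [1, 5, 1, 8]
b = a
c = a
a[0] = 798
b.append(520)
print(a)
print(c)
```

Key concept: multiple aliases.
Step by step:
`a = [1, 5, 1, 8]` → a = [1, 5, 1, 8]
`b = a` → b = [1, 5, 1, 8] (same object as a)
`c = a` → c = [1, 5, 1, 8] (same object as a, b)
`a[0] = 798` → a = [798, 5, 1, 8] (same object as b, c); b = [798, 5, 1, 8] (same object as a, c); c = [798, 5, 1, 8] (same object as a, b)
`b.append(520)` → a = [798, 5, 1, 8, 520] (same object as b, c); b = [798, 5, 1, 8, 520] (same object as a, c); c = [798, 5, 1, 8, 520] (same object as a, b)
`print(a)` → prints [798, 5, 1, 8, 520]
`print(c)` → prints [798, 5, 1, 8, 520]

Answer:
[798, 5, 1, 8, 520]
[798, 5, 1, 8, 520]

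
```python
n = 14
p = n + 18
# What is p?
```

Trace:
`n = 14` → n = 14
`p = n + 18` → p = 32
So p = 32

Answer: 32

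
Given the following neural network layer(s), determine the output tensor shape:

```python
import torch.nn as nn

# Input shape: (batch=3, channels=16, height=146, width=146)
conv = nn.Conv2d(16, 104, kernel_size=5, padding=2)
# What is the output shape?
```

Input: (3, 16, 146, 146) -> Output: (3, 104, 146, 146)

Answer: (3, 104, 146, 146)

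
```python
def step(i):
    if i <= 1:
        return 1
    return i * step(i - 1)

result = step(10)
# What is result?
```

step(10) = 10 * 9 * 8 * 7 * 6 * 5 * 4 * 3 * 2 * 1 = 3628800

Answer: 3628800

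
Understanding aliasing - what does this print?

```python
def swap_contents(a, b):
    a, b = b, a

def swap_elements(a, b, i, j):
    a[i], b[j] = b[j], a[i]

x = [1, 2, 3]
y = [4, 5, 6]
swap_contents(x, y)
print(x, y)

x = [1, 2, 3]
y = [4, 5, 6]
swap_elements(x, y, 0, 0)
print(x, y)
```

Key concept: parameter rebinding vs mutation.
Step by step:
`x = [1, 2, 3]` → x = [1, 2, 3]
`y = [4, 5, 6]` → y = [4, 5, 6]
`swap_contents(x, y)` → no visible change to tracked variables
`print(x, y)` → prints [1, 2, 3] [4, 5, 6]
`x = [1, 2, 3]` → x = [1, 2, 3]
`y = [4, 5, 6]` → y = [4, 5, 6]
`swap_elements(x, y, 0, 0)` → x = [4, 2, 3]; y = [1, 5, 6]
`print(x, y)` → prints [4, 2, 3] [1, 5, 6]

Answer:
[1, 2, 3] [4, 5, 6]
[4, 2, 3] [1, 5, 6]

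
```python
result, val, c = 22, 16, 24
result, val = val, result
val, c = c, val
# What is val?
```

Trace:
`result, val, c = 22, 16, 24` → result = 22; val = 16; c = 24
`result, val = val, result` → result = 16; val = 22
`val, c = c, val` → val = 24; c = 22
So val = 24

Answer: 24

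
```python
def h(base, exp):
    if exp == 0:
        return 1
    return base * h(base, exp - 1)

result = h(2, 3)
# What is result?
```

h(2, 3) = 2 * 2 * 2 = 8

Answer: 8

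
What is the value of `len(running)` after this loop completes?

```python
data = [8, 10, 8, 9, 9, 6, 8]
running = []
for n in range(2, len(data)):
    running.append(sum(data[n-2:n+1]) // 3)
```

Number of 3-element averages
`running` takes the values: [] → [8] → [8, 9] → [8, 9, 8] → [8, 9, 8, 8] → [8, 9, 8, 8, 7]
So `len(running)` = 5

Answer: 5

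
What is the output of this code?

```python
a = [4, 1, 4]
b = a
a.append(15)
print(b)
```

Key concept: basic list aliasing.
Step by step:
`a = [4, 1, 4]` → a = [4, 1, 4]
`b = a` → b = [4, 1, 4] (same object as a)
`a.append(15)` → a = [4, 1, 4, 15] (same object as b); b = [4, 1, 4, 15] (same object as a)
`print(b)` → prints [4, 1, 4, 15]

Answer: [4, 1, 4, 15]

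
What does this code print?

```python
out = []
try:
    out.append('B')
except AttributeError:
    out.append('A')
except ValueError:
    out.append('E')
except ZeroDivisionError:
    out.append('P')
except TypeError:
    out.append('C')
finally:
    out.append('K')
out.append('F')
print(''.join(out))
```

Execution trace: 'B' (try body, no exception) → 'K' (finally) → 'F' (after the try/except). Output: BKF

Answer: BKF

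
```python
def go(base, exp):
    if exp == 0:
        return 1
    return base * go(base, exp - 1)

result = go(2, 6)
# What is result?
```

go(2, 6) = 2 * 2 * 2 * 2 * 2 * 2 = 64

Answer: 64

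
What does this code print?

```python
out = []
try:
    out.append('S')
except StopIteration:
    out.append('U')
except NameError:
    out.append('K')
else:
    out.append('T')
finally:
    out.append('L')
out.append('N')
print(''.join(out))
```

Execution trace: 'S' (try body, no exception) → 'T' (else) → 'L' (finally) → 'N' (after the try/except). Output: STLN

Answer: STLN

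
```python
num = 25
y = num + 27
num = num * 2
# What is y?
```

Trace:
`num = 25` → num = 25
`y = num + 27` → y = 52
`num = num * 2` → num = 50
So y = 52

Answer: 52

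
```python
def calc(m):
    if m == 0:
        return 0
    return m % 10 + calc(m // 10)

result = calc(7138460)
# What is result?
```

Sum of digits of 7138460: 0 + 6 + 4 + 8 + 3 + 1 + 7 = 29

Answer: 29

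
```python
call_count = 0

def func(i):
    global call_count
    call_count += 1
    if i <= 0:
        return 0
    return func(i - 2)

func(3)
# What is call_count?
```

Linear recursion stepping by 2: 3 calls from i=3 down to ≤0.

Answer: 3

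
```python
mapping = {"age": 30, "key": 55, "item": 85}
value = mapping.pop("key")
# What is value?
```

Trace:
`mapping = {"age": 30, "key": 55, "item": 85}` → mapping = {'age': 30, 'key': 55, 'item': 85}
`value = mapping.pop("key")` → mapping = {'age': 30, 'item': 85}; value = 55
So value = 55

Answer: 55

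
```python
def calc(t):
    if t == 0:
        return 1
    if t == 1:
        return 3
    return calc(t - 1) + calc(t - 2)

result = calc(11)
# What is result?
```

Build up from base cases: calc(0)=1, calc(1)=3, calc(2)=4, calc(3)=7, calc(4)=11, calc(5)=18, calc(6)=29, ..., calc(11)=322

Answer: 322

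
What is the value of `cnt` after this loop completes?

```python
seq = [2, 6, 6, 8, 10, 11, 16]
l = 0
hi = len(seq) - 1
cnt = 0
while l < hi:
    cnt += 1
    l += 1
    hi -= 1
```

Iterations until pointers meet (list length 7)
`cnt` takes the values: 0 → 1 → 2 → 3

Answer: 3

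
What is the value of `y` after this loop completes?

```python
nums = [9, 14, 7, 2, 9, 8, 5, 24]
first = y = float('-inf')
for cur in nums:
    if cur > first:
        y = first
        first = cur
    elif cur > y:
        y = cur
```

Second largest (with repeats) in [9, 14, 7, 2, 9, 8, 5, 24]
`y` takes the values: -inf → 9 → 14

Answer: 14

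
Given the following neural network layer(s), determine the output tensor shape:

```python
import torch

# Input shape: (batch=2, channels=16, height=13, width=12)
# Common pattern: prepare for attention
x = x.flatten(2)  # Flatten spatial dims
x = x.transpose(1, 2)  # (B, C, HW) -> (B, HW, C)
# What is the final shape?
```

Input: (2, 16, 13, 12) -> after flatten(2): (2, 16, 156) -> Output: (2, 156, 16)

Answer: (2, 156, 16)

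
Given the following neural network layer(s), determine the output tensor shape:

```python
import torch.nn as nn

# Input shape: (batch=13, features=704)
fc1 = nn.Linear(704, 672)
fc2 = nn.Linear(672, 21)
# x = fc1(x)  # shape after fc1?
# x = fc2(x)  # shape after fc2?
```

Input: (13, 704) -> after fc1: (13, 672) -> Output: (13, 21)

Answer: (13, 21)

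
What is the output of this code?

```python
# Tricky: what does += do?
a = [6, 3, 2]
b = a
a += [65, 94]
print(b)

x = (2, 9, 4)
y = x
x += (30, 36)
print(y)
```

Key concept: += behavior differs for mutable vs immutable.
Step by step:
`a = [6, 3, 2]` → a = [6, 3, 2]
`b = a` → b = [6, 3, 2] (same object as a)
`a += [65, 94]` → a = [6, 3, 2, 65, 94] (same object as b); b = [6, 3, 2, 65, 94] (same object as a)
`print(b)` → prints [6, 3, 2, 65, 94]
`x = (2, 9, 4)` → x = (2, 9, 4)
`y = x` → y = (2, 9, 4)
`x += (30, 36)` → x = (2, 9, 4, 30, 36)
`print(y)` → prints (2, 9, 4)

Answer:
[6, 3, 2, 65, 94]
(2, 9, 4)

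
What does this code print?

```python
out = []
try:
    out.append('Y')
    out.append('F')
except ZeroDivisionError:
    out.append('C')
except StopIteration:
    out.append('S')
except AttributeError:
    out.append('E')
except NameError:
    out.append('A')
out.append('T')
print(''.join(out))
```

Execution trace: 'Y' (try body) → 'F' (try body, no exception) → 'T' (after the try/except). Output: YFT

Answer: YFT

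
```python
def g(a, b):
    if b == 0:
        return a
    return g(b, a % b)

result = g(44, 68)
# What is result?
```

g(44, 68) -> g(68, 44) -> g(44, 24) -> g(24, 20) -> g(20, 4) -> g(4, 0) -> 4

Answer: 4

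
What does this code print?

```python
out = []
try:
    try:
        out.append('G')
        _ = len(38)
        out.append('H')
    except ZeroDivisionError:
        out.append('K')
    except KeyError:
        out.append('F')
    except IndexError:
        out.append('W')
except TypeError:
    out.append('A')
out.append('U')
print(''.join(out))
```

Execution trace: 'G' (try body) → 'A' (outer except TypeError) → 'U' (after the try/except). Output: GAU

Answer: GAU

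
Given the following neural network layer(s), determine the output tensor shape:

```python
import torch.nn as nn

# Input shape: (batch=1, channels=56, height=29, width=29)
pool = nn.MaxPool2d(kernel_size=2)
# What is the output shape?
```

Input: (1, 56, 29, 29) -> Output: (1, 56, 14, 14)

Answer: (1, 56, 14, 14)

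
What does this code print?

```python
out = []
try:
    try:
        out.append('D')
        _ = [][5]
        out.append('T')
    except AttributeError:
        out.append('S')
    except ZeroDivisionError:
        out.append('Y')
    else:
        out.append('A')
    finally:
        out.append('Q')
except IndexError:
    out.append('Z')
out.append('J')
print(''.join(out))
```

Execution trace: 'D' (try body) → 'Q' (finally) → 'Z' (outer except IndexError) → 'J' (after the try/except). Output: DQZJ

Answer: DQZJ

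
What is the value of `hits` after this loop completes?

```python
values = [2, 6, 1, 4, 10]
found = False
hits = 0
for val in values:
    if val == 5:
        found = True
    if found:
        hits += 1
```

Count elements after first 5 in [2, 6, 1, 4, 10]
`hits` takes the values: 0

Answer: 0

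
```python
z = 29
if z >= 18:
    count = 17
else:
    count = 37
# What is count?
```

Trace:
`z = 29` → z = 29
`if z >= 18: ...` → z >= 18 is True → count = 17
So count = 17

Answer: 17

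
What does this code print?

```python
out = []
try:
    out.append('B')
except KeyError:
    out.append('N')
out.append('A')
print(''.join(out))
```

Execution trace: 'B' (try body, no exception) → 'A' (after the try/except). Output: BA

Answer: BA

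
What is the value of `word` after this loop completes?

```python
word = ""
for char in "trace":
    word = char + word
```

Reverse 'trace'
`word` takes the values: "" → "t" → "rt" → "art" → "cart" → "ecart"

Answer: "ecart"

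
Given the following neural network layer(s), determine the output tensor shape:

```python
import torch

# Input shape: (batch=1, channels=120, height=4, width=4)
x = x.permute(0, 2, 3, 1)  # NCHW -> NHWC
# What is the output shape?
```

Input: (1, 120, 4, 4) -> Output: (1, 4, 4, 120)

Answer: (1, 4, 4, 120)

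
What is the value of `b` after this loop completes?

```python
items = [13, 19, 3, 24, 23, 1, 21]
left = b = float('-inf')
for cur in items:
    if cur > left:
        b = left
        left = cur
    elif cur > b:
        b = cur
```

Second largest (with repeats) in [13, 19, 3, 24, 23, 1, 21]
`b` takes the values: -inf → 13 → 19 → 23

Answer: 23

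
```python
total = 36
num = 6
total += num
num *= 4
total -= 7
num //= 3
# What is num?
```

Trace:
`total = 36` → total = 36
`num = 6` → num = 6
`total += num` → total = 42
`num *= 4` → num = 24
`total -= 7` → total = 35
`num //= 3` → num = 8
So num = 8

Answer: 8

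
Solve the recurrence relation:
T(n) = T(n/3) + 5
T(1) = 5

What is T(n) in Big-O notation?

Each step divides n by 3 and adds 5. After log_3(n) steps we reach T(1)=5. So T(n) = 5·log_3(n) + 5 = O(log n).

Answer: O(log n)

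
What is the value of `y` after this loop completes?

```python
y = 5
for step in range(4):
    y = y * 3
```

Multiply by 3, 4 times: 5 * 3^4 = 405
`y` takes the values: 5 → 15 → 45 → 135 → 405

Answer: 405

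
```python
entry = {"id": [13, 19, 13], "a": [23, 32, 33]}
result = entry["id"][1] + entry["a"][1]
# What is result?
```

Trace:
`entry = {"id": [13, 19, 13], "a": [23, 32, 33]}` → entry = {'id': [13, 19, 13], 'a': [23, 32, 33]}
`result = entry["id"][1] + entry["a"][1]` → result = 51
So result = 51

Answer: 51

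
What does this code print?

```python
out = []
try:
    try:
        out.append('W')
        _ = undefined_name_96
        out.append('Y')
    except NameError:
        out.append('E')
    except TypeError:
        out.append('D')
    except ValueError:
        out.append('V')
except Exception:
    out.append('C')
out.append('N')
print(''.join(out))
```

Execution trace: 'W' (inner try body) → 'E' (inner except NameError) → 'N' (after the try/except). Output: WEN

Answer: WEN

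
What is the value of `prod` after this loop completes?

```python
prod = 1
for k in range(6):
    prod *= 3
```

3^6 = 729
`prod` takes the values: 1 → 3 → 9 → 27 → 81 → 243 → 729

Answer: 729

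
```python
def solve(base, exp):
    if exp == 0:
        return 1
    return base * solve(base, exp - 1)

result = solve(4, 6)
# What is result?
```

solve(4, 6) = 4 * 4 * 4 * 4 * 4 * 4 = 4096

Answer: 4096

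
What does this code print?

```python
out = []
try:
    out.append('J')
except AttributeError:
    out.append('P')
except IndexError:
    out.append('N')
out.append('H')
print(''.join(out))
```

Execution trace: 'J' (try body, no exception) → 'H' (after the try/except). Output: JH

Answer: JH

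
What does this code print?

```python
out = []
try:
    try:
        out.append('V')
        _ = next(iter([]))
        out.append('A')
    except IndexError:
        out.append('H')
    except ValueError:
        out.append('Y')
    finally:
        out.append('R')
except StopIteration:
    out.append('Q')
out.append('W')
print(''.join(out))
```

Execution trace: 'V' (inner try body) → 'R' (inner finally) → 'Q' (outer except StopIteration) → 'W' (after the try/except). Output: VRQW

Answer: VRQW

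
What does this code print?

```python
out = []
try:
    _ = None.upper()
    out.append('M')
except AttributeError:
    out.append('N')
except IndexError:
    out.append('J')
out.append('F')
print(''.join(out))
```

Execution trace: 'N' (except AttributeError) → 'F' (after the try/except). Output: NF

Answer: NF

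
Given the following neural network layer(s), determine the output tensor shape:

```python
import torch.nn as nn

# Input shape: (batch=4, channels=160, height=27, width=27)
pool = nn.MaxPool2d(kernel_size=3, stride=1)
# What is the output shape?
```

Input: (4, 160, 27, 27) -> Output: (4, 160, 25, 25)

Answer: (4, 160, 25, 25)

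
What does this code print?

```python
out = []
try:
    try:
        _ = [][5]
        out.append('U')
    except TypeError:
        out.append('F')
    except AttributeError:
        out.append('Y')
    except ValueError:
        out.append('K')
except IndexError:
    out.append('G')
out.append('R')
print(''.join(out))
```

Execution trace: 'G' (outer except IndexError) → 'R' (after the try/except). Output: GR

Answer: GR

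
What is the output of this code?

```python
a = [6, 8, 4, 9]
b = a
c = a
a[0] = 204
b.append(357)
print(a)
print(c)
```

Key concept: multiple aliases.
Step by step:
`a = [6, 8, 4, 9]` → a = [6, 8, 4, 9]
`b = a` → b = [6, 8, 4, 9] (same object as a)
`c = a` → c = [6, 8, 4, 9] (same object as a, b)
`a[0] = 204` → a = [204, 8, 4, 9] (same object as b, c); b = [204, 8, 4, 9] (same object as a, c); c = [204, 8, 4, 9] (same object as a, b)
`b.append(357)` → a = [204, 8, 4, 9, 357] (same object as b, c); b = [204, 8, 4, 9, 357] (same object as a, c); c = [204, 8, 4, 9, 357] (same object as a, b)
`print(a)` → prints [204, 8, 4, 9, 357]
`print(c)` → prints [204, 8, 4, 9, 357]

Answer:
[204, 8, 4, 9, 357]
[204, 8, 4, 9, 357]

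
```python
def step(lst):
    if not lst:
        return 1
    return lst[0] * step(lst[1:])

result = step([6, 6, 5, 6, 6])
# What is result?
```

Product over [6, 6, 5, 6, 6] = 6 * 6 * 5 * 6 * 6 = 6480

Answer: 6480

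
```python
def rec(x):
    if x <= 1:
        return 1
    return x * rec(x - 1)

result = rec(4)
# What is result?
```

rec(4) = 4 * 3 * 2 * 1 = 24

Answer: 24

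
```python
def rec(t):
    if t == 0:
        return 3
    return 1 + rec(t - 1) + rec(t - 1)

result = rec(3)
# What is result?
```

rec(t) = 1 + 2·rec(t-1), rec(0)=3. Closed form: (3+1)·2^3 - 1 = 31.

Answer: 31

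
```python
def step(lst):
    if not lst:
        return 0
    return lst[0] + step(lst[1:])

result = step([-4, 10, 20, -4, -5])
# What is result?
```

(-4) + 10 + 20 + (-4) + (-5) + 0 = 17

Answer: 17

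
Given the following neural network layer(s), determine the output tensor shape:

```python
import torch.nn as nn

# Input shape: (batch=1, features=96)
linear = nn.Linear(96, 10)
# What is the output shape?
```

Input: (1, 96) -> Output: (1, 10)

Answer: (1, 10)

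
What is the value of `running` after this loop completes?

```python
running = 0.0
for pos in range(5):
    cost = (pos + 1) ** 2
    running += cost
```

Sum of squared losses 1² + 2² + ... + 5²
`running` takes the values: 0.0 → 1.0 → 5.0 → 14.0 → 30.0 → 55.0

Answer: 55.0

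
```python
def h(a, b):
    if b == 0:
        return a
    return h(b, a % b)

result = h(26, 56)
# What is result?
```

h(26, 56) -> h(56, 26) -> h(26, 4) -> h(4, 2) -> h(2, 0) -> 2

Answer: 2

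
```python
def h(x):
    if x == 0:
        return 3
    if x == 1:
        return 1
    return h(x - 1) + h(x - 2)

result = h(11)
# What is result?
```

Build up from base cases: h(0)=3, h(1)=1, h(2)=4, h(3)=5, h(4)=9, h(5)=14, h(6)=23, ..., h(11)=254

Answer: 254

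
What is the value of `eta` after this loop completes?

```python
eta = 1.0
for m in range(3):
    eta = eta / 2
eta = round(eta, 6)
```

Halving LR 3 times: 1 / 2^3
`eta` takes the values: 1.0 → 0.5 → 0.25 → 0.125

Answer: 0.125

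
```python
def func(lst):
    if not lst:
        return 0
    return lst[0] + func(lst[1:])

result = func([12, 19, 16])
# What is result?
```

12 + 19 + 16 + 0 = 47

Answer: 47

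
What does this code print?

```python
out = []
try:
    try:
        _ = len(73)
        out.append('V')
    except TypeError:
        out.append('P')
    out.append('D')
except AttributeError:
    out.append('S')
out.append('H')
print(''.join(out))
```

Execution trace: 'P' (inner except TypeError) → 'D' (try body, no exception) → 'H' (after the try/except). Output: PDH

Answer: PDH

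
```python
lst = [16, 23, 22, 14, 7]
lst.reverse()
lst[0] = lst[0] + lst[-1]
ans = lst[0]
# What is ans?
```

Trace:
`lst = [16, 23, 22, 14, 7]` → lst = [16, 23, 22, 14, 7]
`lst.reverse()` → lst = [7, 14, 22, 23, 16]
`lst[0] = lst[0] + lst[-1]` → lst = [23, 14, 22, 23, 16]
`ans = lst[0]` → ans = 23
So ans = 23

Answer: 23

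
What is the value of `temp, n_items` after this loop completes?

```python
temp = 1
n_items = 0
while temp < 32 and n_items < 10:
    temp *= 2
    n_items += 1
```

Double until >= 32 or 10 iterations
`temp, n_items` takes the values: (1, 0) → (2, 0) → (2, 1) → (4, 1) → (4, 2) → (8, 2) → (8, 3) → (16, 3) → (16, 4) → (32, 4) → (32, 5)

Answer: 32, 5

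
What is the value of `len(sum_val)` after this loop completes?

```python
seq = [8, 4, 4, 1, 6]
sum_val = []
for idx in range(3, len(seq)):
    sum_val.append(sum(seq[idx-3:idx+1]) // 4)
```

Number of 4-element averages
`sum_val` takes the values: [] → [4] → [4, 3]
So `len(sum_val)` = 2

Answer: 2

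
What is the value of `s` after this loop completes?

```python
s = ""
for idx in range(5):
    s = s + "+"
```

Repeat '+' 5 times
`s` takes the values: "" → "+" → "++" → "+++" → "++++" → "+++++"

Answer: "+++++"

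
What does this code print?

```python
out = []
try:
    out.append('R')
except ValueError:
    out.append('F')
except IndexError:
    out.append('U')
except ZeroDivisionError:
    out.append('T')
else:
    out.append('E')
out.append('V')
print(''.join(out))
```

Execution trace: 'R' (try body, no exception) → 'E' (else) → 'V' (after the try/except). Output: REV

Answer: REV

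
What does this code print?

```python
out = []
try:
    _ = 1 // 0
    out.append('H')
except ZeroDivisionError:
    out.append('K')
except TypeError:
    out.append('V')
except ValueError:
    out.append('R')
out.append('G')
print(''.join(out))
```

Execution trace: 'K' (except ZeroDivisionError) → 'G' (after the try/except). Output: KG

Answer: KG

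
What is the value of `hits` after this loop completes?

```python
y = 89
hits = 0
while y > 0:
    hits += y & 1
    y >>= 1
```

Count set bits in 89 (binary: 0b1011001)
`hits` takes the values: 0 → 1 → 2 → 3 → 4

Answer: 4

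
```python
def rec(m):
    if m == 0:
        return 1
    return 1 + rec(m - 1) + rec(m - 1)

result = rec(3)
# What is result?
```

rec(m) = 1 + 2·rec(m-1), rec(0)=1. Closed form: (1+1)·2^3 - 1 = 15.

Answer: 15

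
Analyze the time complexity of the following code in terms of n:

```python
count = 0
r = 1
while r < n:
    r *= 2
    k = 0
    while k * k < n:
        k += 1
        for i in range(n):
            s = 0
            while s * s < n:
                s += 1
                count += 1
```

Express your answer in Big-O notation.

Each loop level contributes: log n × √n × n × √n. Multiplying the contributions gives O(n^2 log n).

Answer: O(n^2 log n)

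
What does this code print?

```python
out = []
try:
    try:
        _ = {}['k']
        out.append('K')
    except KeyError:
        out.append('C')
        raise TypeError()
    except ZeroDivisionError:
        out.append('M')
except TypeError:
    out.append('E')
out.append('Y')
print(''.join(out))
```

Execution trace: 'C' (inner except KeyError) → 'E' (outer except TypeError) → 'Y' (after the try/except). Output: CEY

Answer: CEY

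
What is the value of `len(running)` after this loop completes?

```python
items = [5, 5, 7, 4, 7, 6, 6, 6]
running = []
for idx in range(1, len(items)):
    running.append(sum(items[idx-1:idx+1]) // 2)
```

Number of 2-element averages
`running` takes the values: [] → [5] → [5, 6] → [5, 6, 5] → [5, 6, 5, 5] → [5, 6, 5, 5, 6] → [5, 6, 5, 5, 6, 6] → [5, 6, 5, 5, 6, 6, 6]
So `len(running)` = 7

Answer: 7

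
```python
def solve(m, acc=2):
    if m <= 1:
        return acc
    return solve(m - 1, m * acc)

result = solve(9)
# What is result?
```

Accumulator trace (n, acc): (9, 2) -> (8, 18) -> (7, 144) -> (6, 1008) -> (5, 6048) -> (4, 30240) -> (3, 120960) -> (2, 362880) -> (1, 725760) -> return 725760

Answer: 725760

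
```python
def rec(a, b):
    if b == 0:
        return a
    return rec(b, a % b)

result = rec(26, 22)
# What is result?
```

rec(26, 22) -> rec(22, 4) -> rec(4, 2) -> rec(2, 0) -> 2

Answer: 2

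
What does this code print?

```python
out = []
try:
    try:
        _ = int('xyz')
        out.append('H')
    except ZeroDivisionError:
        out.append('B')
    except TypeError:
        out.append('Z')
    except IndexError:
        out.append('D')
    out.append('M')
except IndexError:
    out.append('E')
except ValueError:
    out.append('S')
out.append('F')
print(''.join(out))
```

Execution trace: 'S' (except ValueError) → 'F' (after the try/except). Output: SF

Answer: SF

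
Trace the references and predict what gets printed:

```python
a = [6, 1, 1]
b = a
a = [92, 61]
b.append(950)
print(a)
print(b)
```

Key concept: rebinding vs mutation: a is rebound to a new list, b still points at the original.
Step by step:
`a = [6, 1, 1]` → a = [6, 1, 1]
`b = a` → b = [6, 1, 1] (same object as a)
`a = [92, 61]` → a = [92, 61]
`b.append(950)` → b = [6, 1, 1, 950]
`print(a)` → prints [92, 61]
`print(b)` → prints [6, 1, 1, 950]

Answer:
[92, 61]
[6, 1, 1, 950]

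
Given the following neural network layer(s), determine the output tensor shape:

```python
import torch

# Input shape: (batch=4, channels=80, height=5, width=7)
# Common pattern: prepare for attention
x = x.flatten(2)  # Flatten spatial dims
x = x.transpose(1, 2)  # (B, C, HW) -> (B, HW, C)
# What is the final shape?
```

Input: (4, 80, 5, 7) -> after flatten(2): (4, 80, 35) -> Output: (4, 35, 80)

Answer: (4, 35, 80)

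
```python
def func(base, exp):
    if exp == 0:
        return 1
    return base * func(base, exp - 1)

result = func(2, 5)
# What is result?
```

func(2, 5) = 2 * 2 * 2 * 2 * 2 = 32

Answer: 32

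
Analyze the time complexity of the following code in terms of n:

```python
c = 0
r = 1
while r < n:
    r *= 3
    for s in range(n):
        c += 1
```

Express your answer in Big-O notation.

Each loop level contributes: log n × n. Multiplying the contributions gives O(n log n).

Answer: O(n log n)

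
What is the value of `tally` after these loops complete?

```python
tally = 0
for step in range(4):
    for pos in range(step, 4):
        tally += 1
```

Upper triangle: 4 + 3 + ... + 1
`tally` takes the values: 0 → 1 → 2 → 3 → 4 → 5 → 6 → 7 → 8 → 9 → 10

Answer: 10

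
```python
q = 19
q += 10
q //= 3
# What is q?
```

Trace:
`q = 19` → q = 19
`q += 10` → q = 29
`q //= 3` → q = 9
So q = 9

Answer: 9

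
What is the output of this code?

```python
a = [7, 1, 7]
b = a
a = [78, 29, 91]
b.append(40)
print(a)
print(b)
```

Key concept: rebinding vs mutation: a is rebound to a new list, b still points at the original.
Step by step:
`a = [7, 1, 7]` → a = [7, 1, 7]
`b = a` → b = [7, 1, 7] (same object as a)
`a = [78, 29, 91]` → a = [78, 29, 91]
`b.append(40)` → b = [7, 1, 7, 40]
`print(a)` → prints [78, 29, 91]
`print(b)` → prints [7, 1, 7, 40]

Answer:
[78, 29, 91]
[7, 1, 7, 40]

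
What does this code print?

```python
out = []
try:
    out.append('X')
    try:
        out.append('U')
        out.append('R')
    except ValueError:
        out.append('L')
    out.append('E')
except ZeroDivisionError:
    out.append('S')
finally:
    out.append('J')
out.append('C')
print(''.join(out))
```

Execution trace: 'X' (try body) → 'U' (inner try body) → 'R' (inner try body, no exception) → 'E' (try body, no exception) → 'J' (finally) → 'C' (after the try/except). Output: XUREJC

Answer: XUREJC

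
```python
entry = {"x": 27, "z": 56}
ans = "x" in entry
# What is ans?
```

Trace:
`entry = {"x": 27, "z": 56}` → entry = {'x': 27, 'z': 56}
`ans = "x" in entry` → ans = True
So ans = True

Answer: True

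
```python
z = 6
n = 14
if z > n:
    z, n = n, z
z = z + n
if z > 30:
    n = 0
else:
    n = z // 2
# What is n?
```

Trace:
`z = 6` → z = 6
`n = 14` → n = 14
`if z > n: ...` → z > n is False → no variable changes
`z = z + n` → z = 20
`if z > 30: ...` → z > 30 is False, take else branch → n = 10
So n = 10

Answer: 10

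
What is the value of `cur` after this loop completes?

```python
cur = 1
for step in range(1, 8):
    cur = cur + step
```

Start at 1, add 1 through 7
`cur` takes the values: 1 → 2 → 4 → 7 → 11 → 16 → 22 → 29

Answer: 29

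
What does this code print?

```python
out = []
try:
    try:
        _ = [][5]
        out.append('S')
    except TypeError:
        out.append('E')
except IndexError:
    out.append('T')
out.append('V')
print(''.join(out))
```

Execution trace: 'T' (outer except IndexError) → 'V' (after the try/except). Output: TV

Answer: TV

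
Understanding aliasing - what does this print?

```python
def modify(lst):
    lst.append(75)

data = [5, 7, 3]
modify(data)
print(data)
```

Key concept: function modifies passed list.
Step by step:
`data = [5, 7, 3]` → data = [5, 7, 3]
`modify(data)` → data = [5, 7, 3, 75]
`print(data)` → prints [5, 7, 3, 75]

Answer: [5, 7, 3, 75]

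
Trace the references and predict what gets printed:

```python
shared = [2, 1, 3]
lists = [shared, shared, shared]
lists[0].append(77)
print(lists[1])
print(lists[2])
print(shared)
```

Key concept: list of same reference.
Step by step:
`shared = [2, 1, 3]` → shared = [2, 1, 3]
`lists = [shared, shared, shared]` → lists = [[2, 1, 3], [2, 1, 3], [2, 1, 3]]
`lists[0].append(77)` → shared = [2, 1, 3, 77]; lists = [[2, 1, 3, 77], [2, 1, 3, 77], [2, 1, 3, 77]]
`print(lists[1])` → prints [2, 1, 3, 77]
`print(lists[2])` → prints [2, 1, 3, 77]
`print(shared)` → prints [2, 1, 3, 77]

Answer:
[2, 1, 3, 77]
[2, 1, 3, 77]
[2, 1, 3, 77]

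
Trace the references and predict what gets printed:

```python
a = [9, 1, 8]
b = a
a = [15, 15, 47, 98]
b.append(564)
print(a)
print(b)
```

Key concept: rebinding vs mutation: a is rebound to a new list, b still points at the original.
Step by step:
`a = [9, 1, 8]` → a = [9, 1, 8]
`b = a` → b = [9, 1, 8] (same object as a)
`a = [15, 15, 47, 98]` → a = [15, 15, 47, 98]
`b.append(564)` → b = [9, 1, 8, 564]
`print(a)` → prints [15, 15, 47, 98]
`print(b)` → prints [9, 1, 8, 564]

Answer:
[15, 15, 47, 98]
[9, 1, 8, 564]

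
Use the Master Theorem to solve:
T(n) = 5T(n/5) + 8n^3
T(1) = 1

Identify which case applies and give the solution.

a=5, b=5, f(n)=8n^3. log_5(5) = 1. Since c=3 > 1 and the regularity condition holds (5(n/5)^3 = (5/5^3)n^3 with 5/5^3 < 1), Case 3 applies: T(n) = Θ(f(n)) = O(n^3).

Answer: O(n^3) - Case 3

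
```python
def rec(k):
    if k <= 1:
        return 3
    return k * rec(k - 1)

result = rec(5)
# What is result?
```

rec(5) = 5 * 4 * 3 * 2 * 3 = 360

Answer: 360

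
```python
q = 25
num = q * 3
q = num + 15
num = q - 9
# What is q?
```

Trace:
`q = 25` → q = 25
`num = q * 3` → num = 75
`q = num + 15` → q = 90
`num = q - 9` → num = 81
So q = 90

Answer: 90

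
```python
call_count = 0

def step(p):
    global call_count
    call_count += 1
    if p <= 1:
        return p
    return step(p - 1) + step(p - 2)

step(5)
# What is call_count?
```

Calls(p) = 1 + Calls(p-1) + Calls(p-2); Calls(0)=Calls(1)=1. For p=5 this gives 15.

Answer: 15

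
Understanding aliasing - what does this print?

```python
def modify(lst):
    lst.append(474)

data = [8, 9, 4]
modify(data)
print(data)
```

Key concept: function modifies passed list.
Step by step:
`data = [8, 9, 4]` → data = [8, 9, 4]
`modify(data)` → data = [8, 9, 4, 474]
`print(data)` → prints [8, 9, 4, 474]

Answer: [8, 9, 4, 474]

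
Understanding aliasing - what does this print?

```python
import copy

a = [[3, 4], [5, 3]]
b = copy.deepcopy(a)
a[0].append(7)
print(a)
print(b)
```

Key concept: deep copy is fully independent.
Step by step:
`a = [[3, 4], [5, 3]]` → a = [[3, 4], [5, 3]]
`b = copy.deepcopy(a)` → b = [[3, 4], [5, 3]]
`a[0].append(7)` → a = [[3, 4, 7], [5, 3]]
`print(a)` → prints [[3, 4, 7], [5, 3]]
`print(b)` → prints [[3, 4], [5, 3]]

Answer:
[[3, 4, 7], [5, 3]]
[[3, 4], [5, 3]]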